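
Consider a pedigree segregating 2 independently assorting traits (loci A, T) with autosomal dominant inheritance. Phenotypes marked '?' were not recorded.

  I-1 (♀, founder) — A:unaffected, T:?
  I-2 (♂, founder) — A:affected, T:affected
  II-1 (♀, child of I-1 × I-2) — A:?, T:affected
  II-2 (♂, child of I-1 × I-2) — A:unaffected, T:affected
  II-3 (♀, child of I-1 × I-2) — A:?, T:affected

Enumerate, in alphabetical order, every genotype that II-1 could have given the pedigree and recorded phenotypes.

A/I-1 un ·: aa
A/I-2 aff ·: Aa
A/II-1 ? I-1×I-2: aa|Aa
A/II-2 un I-1×I-2: aa
A/II-3 ? I-1×I-2: aa|Aa
⇒ A over [I-1,I-2,II-1,II-2,II-3]: 4 consistent
T/I-1 ? ·: tt|Tt|TT
T/I-2 aff ·: Tt|TT
T/II-1 aff I-1×I-2: Tt|TT
T/II-2 aff I-1×I-2: Tt|TT
T/II-3 aff I-1×I-2: Tt|TT
⇒ T over [I-1,I-2,II-1,II-2,II-3]: 27 consistent

II-1 ∈ {Aa TT, Aa Tt, aa TT, aa Tt}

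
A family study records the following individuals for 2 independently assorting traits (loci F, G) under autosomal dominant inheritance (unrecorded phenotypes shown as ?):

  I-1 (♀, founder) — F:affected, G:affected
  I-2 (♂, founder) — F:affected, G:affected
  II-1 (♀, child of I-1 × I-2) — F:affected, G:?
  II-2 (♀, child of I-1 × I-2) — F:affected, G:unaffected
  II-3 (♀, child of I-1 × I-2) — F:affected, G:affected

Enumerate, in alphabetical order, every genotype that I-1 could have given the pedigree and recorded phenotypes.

F/I-1 aff ·: Ff|FF
F/I-2 aff ·: Ff|FF
F/II-1 aff I-1×I-2: Ff|FF
F/II-2 aff I-1×I-2: Ff|FF
F/II-3 aff I-1×I-2: Ff|FF
⇒ F over [I-1,I-2,II-1,II-2,II-3]: 25 consistent
G/I-1 aff ·: Gg
G/I-2 aff ·: Gg
G/II-1 ? I-1×I-2: gg|Gg|GG
G/II-2 un I-1×I-2: gg
G/II-3 aff I-1×I-2: Gg|GG
⇒ G over [I-1,I-2,II-1,II-2,II-3]: 6 consistent

I-1 ∈ {FF Gg, Ff Gg}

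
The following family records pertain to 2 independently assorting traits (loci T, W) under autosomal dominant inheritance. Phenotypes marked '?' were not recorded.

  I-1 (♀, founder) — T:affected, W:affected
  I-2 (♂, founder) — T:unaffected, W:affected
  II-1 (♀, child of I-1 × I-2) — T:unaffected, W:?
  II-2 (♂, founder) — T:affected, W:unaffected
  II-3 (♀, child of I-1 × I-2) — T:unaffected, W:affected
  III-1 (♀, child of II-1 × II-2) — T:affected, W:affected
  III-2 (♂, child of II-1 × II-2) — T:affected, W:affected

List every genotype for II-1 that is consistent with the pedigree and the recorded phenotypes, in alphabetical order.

II-1 ∈ {tt WW, tt Ww}

T/I-1 aff ·: Tt
T/I-2 un ·: tt
T/II-1 un I-1×I-2: tt
T/II-2 aff ·: Tt|TT
T/II-3 un I-1×I-2: tt
T/III-1 aff II-1×II-2: Tt
T/III-2 aff II-1×II-2: Tt
⇒ T over [I-1,I-2,II-1,II-2,II-3,III-1,III-2]: 2 consistent
W/I-1 aff ·: Ww|WW
W/I-2 aff ·: Ww|WW
W/II-1 ? I-1×I-2: Ww|WW
W/II-2 un ·: ww
W/II-3 aff I-1×I-2: Ww|WW
W/III-1 aff II-1×II-2: Ww
W/III-2 aff II-1×II-2: Ww
⇒ W over [I-1,I-2,II-1,II-2,II-3,III-1,III-2]: 13 consistent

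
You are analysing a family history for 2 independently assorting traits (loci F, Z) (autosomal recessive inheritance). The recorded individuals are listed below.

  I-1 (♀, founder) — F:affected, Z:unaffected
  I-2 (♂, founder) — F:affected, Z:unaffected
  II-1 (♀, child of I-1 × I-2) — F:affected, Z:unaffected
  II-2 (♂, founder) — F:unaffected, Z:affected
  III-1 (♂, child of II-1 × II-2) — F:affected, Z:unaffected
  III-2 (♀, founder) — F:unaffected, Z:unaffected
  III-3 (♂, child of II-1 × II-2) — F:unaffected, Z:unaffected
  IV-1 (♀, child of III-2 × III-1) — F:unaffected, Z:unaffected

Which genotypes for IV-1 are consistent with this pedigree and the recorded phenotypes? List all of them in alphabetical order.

F/I-1 aff ·: ff
F/I-2 aff ·: ff
F/II-1 aff I-1×I-2: ff
F/II-2 un ·: Ff
F/III-1 aff II-1×II-2: ff
F/III-2 un ·: FF|Ff
F/III-3 un II-1×II-2: Ff
F/IV-1 un III-2×III-1: Ff
⇒ F over [I-1,I-2,II-1,II-2,III-1,III-2,III-3,IV-1]: 2 consistent
Z/I-1 un ·: ZZ|Zz
Z/I-2 un ·: ZZ|Zz
Z/II-1 un I-1×I-2: ZZ|Zz
Z/II-2 aff ·: zz
Z/III-1 un II-1×II-2: Zz
Z/III-2 un ·: ZZ|Zz
Z/III-3 un II-1×II-2: Zz
Z/IV-1 un III-2×III-1: ZZ|Zz
⇒ Z over [I-1,I-2,II-1,II-2,III-1,III-2,III-3,IV-1]: 28 consistent

IV-1 ∈ {Ff ZZ, Ff Zz}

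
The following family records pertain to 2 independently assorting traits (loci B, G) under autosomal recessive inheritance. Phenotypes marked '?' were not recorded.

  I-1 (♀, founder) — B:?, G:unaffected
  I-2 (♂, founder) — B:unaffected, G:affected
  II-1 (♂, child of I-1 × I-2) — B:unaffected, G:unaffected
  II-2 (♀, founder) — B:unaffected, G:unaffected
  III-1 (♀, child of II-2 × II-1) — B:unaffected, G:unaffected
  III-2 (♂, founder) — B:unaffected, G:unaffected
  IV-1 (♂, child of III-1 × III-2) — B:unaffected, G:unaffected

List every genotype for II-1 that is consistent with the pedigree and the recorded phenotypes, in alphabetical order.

B/I-1 ? ·: BB|Bb|bb
B/I-2 un ·: BB|Bb
B/II-1 un I-1×I-2: BB|Bb
B/II-2 un ·: BB|Bb
B/III-1 un II-2×II-1: BB|Bb
B/III-2 un ·: BB|Bb
B/IV-1 un III-1×III-2: BB|Bb
⇒ B over [I-1,I-2,II-1,II-2,III-1,III-2,IV-1]: 110 consistent
G/I-1 un ·: GG|Gg
G/I-2 aff ·: gg
G/II-1 un I-1×I-2: Gg
G/II-2 un ·: GG|Gg
G/III-1 un II-2×II-1: GG|Gg
G/III-2 un ·: GG|Gg
G/IV-1 un III-1×III-2: GG|Gg
⇒ G over [I-1,I-2,II-1,II-2,III-1,III-2,IV-1]: 28 consistent

II-1 ∈ {BB Gg, Bb Gg}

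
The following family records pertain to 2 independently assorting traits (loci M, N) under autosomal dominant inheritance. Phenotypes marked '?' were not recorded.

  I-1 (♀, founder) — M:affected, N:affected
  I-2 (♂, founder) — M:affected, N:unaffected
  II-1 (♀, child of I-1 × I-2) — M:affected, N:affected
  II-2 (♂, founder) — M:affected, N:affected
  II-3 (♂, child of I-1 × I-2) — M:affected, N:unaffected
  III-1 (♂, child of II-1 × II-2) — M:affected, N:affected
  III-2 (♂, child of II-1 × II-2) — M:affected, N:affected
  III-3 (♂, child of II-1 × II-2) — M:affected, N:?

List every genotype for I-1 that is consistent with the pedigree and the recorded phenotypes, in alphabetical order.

M/I-1 aff ·: Mm|MM
M/I-2 aff ·: Mm|MM
M/II-1 aff I-1×I-2: Mm|MM
M/II-2 aff ·: Mm|MM
M/II-3 aff I-1×I-2: Mm|MM
M/III-1 aff II-1×II-2: Mm|MM
M/III-2 aff II-1×II-2: Mm|MM
M/III-3 aff II-1×II-2: Mm|MM
⇒ M over [I-1,I-2,II-1,II-2,II-3,III-1,III-2,III-3]: 159 consistent
N/I-1 aff ·: Nn
N/I-2 un ·: nn
N/II-1 aff I-1×I-2: Nn
N/II-2 aff ·: Nn|NN
N/II-3 un I-1×I-2: nn
N/III-1 aff II-1×II-2: Nn|NN
N/III-2 aff II-1×II-2: Nn|NN
N/III-3 ? II-1×II-2: nn|Nn|NN
⇒ N over [I-1,I-2,II-1,II-2,II-3,III-1,III-2,III-3]: 20 consistent

I-1 ∈ {MM Nn, Mm Nn}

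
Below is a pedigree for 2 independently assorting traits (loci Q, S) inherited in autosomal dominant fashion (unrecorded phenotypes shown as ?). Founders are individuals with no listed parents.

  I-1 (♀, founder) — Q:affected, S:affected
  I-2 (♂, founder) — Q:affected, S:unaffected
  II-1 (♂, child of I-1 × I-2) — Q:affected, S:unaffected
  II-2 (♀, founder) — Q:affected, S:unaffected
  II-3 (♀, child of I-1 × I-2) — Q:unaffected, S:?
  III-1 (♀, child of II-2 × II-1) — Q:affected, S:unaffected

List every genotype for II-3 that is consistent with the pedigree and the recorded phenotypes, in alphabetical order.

II-3 ∈ {qq Ss, qq ss}

Q/I-1 aff ·: Qq
Q/I-2 aff ·: Qq
Q/II-1 aff I-1×I-2: Qq|QQ
Q/II-2 aff ·: Qq|QQ
Q/II-3 un I-1×I-2: qq
Q/III-1 aff II-2×II-1: Qq|QQ
⇒ Q over [I-1,I-2,II-1,II-2,II-3,III-1]: 7 consistent
S/I-1 aff ·: Ss
S/I-2 un ·: ss
S/II-1 un I-1×I-2: ss
S/II-2 un ·: ss
S/II-3 ? I-1×I-2: ss|Ss
S/III-1 un II-2×II-1: ss
⇒ S over [I-1,I-2,II-1,II-2,II-3,III-1]: 2 consistent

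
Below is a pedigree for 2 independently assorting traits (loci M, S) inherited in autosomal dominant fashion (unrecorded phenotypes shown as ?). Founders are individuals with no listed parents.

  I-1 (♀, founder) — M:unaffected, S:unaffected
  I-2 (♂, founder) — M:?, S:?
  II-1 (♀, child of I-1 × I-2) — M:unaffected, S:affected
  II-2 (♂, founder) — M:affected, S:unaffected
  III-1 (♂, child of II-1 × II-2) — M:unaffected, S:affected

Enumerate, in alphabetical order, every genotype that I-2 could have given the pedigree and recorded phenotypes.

M/I-1 un ·: mm
M/I-2 ? ·: mm|Mm
M/II-1 un I-1×I-2: mm
M/II-2 aff ·: Mm
M/III-1 un II-1×II-2: mm
⇒ M over [I-1,I-2,II-1,II-2,III-1]: 2 consistent
S/I-1 un ·: ss
S/I-2 ? ·: Ss|SS
S/II-1 aff I-1×I-2: Ss
S/II-2 un ·: ss
S/III-1 aff II-1×II-2: Ss
⇒ S over [I-1,I-2,II-1,II-2,III-1]: 2 consistent

I-2 ∈ {Mm SS, Mm Ss, mm SS, mm Ss}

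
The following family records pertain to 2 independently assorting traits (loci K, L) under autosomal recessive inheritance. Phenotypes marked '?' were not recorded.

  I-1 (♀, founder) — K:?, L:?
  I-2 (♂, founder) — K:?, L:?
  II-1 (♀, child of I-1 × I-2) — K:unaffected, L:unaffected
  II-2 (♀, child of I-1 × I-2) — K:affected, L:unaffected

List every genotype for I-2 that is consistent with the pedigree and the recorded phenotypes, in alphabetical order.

K/I-1 ? ·: Kk|kk
K/I-2 ? ·: Kk|kk
K/II-1 un I-1×I-2: KK|Kk
K/II-2 aff I-1×I-2: kk
⇒ K over [I-1,I-2,II-1,II-2]: 4 consistent
L/I-1 ? ·: LL|Ll|ll
L/I-2 ? ·: LL|Ll|ll
L/II-1 un I-1×I-2: LL|Ll
L/II-2 un I-1×I-2: LL|Ll
⇒ L over [I-1,I-2,II-1,II-2]: 17 consistent

I-2 ∈ {Kk LL, Kk Ll, Kk ll, kk LL, kk Ll, kk ll}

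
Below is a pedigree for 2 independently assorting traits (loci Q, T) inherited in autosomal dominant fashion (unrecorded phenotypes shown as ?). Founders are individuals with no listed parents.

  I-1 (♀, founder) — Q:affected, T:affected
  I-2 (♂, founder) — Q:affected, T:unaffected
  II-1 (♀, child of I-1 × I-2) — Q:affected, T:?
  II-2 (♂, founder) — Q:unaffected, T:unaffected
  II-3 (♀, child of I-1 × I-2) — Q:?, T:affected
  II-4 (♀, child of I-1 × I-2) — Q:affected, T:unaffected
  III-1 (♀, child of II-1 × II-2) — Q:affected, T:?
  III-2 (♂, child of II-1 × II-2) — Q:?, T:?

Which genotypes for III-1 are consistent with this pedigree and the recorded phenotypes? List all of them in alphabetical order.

Q/I-1 aff ·: Qq|QQ
Q/I-2 aff ·: Qq|QQ
Q/II-1 aff I-1×I-2: Qq|QQ
Q/II-2 un ·: qq
Q/II-3 ? I-1×I-2: qq|Qq|QQ
Q/II-4 aff I-1×I-2: Qq|QQ
Q/III-1 aff II-1×II-2: Qq
Q/III-2 ? II-1×II-2: qq|Qq
⇒ Q over [I-1,I-2,II-1,II-2,II-3,II-4,III-1,III-2]: 43 consistent
T/I-1 aff ·: Tt
T/I-2 un ·: tt
T/II-1 ? I-1×I-2: tt|Tt
T/II-2 un ·: tt
T/II-3 aff I-1×I-2: Tt
T/II-4 un I-1×I-2: tt
T/III-1 ? II-1×II-2: tt|Tt
T/III-2 ? II-1×II-2: tt|Tt
⇒ T over [I-1,I-2,II-1,II-2,II-3,II-4,III-1,III-2]: 5 consistent

III-1 ∈ {Qq Tt, Qq tt}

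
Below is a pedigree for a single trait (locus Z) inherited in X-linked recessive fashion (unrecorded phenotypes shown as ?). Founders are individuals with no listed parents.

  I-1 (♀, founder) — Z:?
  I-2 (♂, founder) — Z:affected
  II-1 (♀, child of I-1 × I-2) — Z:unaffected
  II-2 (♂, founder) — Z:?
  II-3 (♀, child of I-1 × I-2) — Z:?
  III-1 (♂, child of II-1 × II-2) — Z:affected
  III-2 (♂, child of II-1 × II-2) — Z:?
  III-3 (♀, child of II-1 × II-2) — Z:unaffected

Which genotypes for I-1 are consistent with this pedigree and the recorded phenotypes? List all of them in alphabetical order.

I-1 ∈ {X^ZX^Z, X^ZX^z}

Z/I-1 ? ·: X^ZX^Z|X^ZX^z
Z/I-2 aff ·: X^zY
Z/II-1 un I-1×I-2: X^ZX^z
Z/II-2 ? ·: X^ZY|X^zY
Z/II-3 ? I-1×I-2: X^ZX^z|X^zX^z
Z/III-1 aff II-1×II-2: X^zY
Z/III-2 ? II-1×II-2: X^ZY|X^zY
Z/III-3 un II-1×II-2: X^ZX^Z|X^ZX^z
⇒ Z over [I-1,I-2,II-1,II-2,II-3,III-1,III-2,III-3]: 18 consistent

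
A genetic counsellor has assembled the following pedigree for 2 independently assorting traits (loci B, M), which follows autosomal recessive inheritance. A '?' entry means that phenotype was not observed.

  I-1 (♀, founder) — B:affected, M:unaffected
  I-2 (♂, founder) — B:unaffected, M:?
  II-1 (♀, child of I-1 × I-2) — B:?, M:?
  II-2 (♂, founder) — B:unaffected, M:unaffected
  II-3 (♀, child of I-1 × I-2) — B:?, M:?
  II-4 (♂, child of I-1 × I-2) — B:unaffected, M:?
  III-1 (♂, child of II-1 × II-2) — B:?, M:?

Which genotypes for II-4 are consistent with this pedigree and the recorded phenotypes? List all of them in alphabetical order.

B/I-1 aff ·: bb
B/I-2 un ·: BB|Bb
B/II-1 ? I-1×I-2: Bb|bb
B/II-2 un ·: BB|Bb
B/II-3 ? I-1×I-2: Bb|bb
B/II-4 un I-1×I-2: Bb
B/III-1 ? II-1×II-2: BB|Bb|bb
⇒ B over [I-1,I-2,II-1,II-2,II-3,II-4,III-1]: 21 consistent
M/I-1 un ·: MM|Mm
M/I-2 ? ·: MM|Mm|mm
M/II-1 ? I-1×I-2: MM|Mm|mm
M/II-2 un ·: MM|Mm
M/II-3 ? I-1×I-2: MM|Mm|mm
M/II-4 ? I-1×I-2: MM|Mm|mm
M/III-1 ? II-1×II-2: MM|Mm|mm
⇒ M over [I-1,I-2,II-1,II-2,II-3,II-4,III-1]: 203 consistent

II-4 ∈ {Bb MM, Bb Mm, Bb mm}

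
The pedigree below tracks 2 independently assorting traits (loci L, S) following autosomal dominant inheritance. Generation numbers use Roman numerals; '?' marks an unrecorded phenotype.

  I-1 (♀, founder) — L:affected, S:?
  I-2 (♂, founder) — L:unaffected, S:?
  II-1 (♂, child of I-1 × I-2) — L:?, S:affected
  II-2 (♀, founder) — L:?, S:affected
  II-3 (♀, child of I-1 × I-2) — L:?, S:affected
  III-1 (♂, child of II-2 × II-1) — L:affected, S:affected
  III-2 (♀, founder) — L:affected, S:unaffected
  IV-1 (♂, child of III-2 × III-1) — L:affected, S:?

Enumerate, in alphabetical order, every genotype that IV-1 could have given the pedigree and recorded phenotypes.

IV-1 ∈ {LL Ss, LL ss, Ll Ss, Ll ss}

L/I-1 aff ·: Ll|LL
L/I-2 un ·: ll
L/II-1 ? I-1×I-2: ll|Ll
L/II-2 ? ·: ll|Ll|LL
L/II-3 ? I-1×I-2: ll|Ll
L/III-1 aff II-2×II-1: Ll|LL
L/III-2 aff ·: Ll|LL
L/IV-1 aff III-2×III-1: Ll|LL
⇒ L over [I-1,I-2,II-1,II-2,II-3,III-1,III-2,IV-1]: 70 consistent
S/I-1 ? ·: ss|Ss|SS
S/I-2 ? ·: ss|Ss|SS
S/II-1 aff I-1×I-2: Ss|SS
S/II-2 aff ·: Ss|SS
S/II-3 aff I-1×I-2: Ss|SS
S/III-1 aff II-2×II-1: Ss|SS
S/III-2 un ·: ss
S/IV-1 ? III-2×III-1: ss|Ss
⇒ S over [I-1,I-2,II-1,II-2,II-3,III-1,III-2,IV-1]: 88 consistent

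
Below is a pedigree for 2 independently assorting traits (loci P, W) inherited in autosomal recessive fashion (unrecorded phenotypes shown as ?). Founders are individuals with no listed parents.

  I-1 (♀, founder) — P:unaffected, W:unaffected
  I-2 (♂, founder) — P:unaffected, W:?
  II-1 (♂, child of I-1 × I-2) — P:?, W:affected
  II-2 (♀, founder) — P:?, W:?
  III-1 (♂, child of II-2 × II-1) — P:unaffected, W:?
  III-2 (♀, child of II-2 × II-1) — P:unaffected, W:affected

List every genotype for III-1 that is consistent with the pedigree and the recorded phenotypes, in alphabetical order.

III-1 ∈ {PP Ww, PP ww, Pp Ww, Pp ww}

P/I-1 un ·: PP|Pp
P/I-2 un ·: PP|Pp
P/II-1 ? I-1×I-2: PP|Pp|pp
P/II-2 ? ·: PP|Pp|pp
P/III-1 un II-2×II-1: PP|Pp
P/III-2 un II-2×II-1: PP|Pp
⇒ P over [I-1,I-2,II-1,II-2,III-1,III-2]: 53 consistent
W/I-1 un ·: Ww
W/I-2 ? ·: Ww|ww
W/II-1 aff I-1×I-2: ww
W/II-2 ? ·: Ww|ww
W/III-1 ? II-2×II-1: Ww|ww
W/III-2 aff II-2×II-1: ww
⇒ W over [I-1,I-2,II-1,II-2,III-1,III-2]: 6 consistent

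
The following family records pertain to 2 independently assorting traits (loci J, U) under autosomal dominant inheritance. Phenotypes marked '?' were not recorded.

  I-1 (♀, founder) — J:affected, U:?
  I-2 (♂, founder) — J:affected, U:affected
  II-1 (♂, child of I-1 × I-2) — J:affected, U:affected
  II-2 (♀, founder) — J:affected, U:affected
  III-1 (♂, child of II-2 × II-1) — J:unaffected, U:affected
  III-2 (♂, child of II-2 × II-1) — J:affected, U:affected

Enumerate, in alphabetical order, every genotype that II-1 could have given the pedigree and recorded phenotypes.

II-1 ∈ {Jj UU, Jj Uu}

J/I-1 aff ·: Jj|JJ
J/I-2 aff ·: Jj|JJ
J/II-1 aff I-1×I-2: Jj
J/II-2 aff ·: Jj
J/III-1 un II-2×II-1: jj
J/III-2 aff II-2×II-1: Jj|JJ
⇒ J over [I-1,I-2,II-1,II-2,III-1,III-2]: 6 consistent
U/I-1 ? ·: uu|Uu|UU
U/I-2 aff ·: Uu|UU
U/II-1 aff I-1×I-2: Uu|UU
U/II-2 aff ·: Uu|UU
U/III-1 aff II-2×II-1: Uu|UU
U/III-2 aff II-2×II-1: Uu|UU
⇒ U over [I-1,I-2,II-1,II-2,III-1,III-2]: 60 consistent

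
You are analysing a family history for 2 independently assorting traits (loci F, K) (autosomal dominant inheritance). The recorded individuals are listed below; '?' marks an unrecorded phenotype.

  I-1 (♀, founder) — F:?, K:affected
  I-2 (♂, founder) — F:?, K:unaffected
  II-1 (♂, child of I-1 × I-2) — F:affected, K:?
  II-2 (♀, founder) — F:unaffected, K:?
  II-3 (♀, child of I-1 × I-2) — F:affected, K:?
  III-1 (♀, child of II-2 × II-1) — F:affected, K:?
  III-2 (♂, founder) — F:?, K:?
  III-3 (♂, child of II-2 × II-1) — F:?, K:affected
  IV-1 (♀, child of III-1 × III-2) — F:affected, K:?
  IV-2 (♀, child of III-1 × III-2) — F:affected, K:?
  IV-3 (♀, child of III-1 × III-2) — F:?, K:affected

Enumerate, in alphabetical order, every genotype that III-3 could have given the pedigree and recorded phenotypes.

F/I-1 ? ·: ff|Ff|FF
F/I-2 ? ·: ff|Ff|FF
F/II-1 aff I-1×I-2: Ff|FF
F/II-2 un ·: ff
F/II-3 aff I-1×I-2: Ff|FF
F/III-1 aff II-2×II-1: Ff
F/III-2 ? ·: ff|Ff|FF
F/III-3 ? II-2×II-1: ff|Ff
F/IV-1 aff III-1×III-2: Ff|FF
F/IV-2 aff III-1×III-2: Ff|FF
F/IV-3 ? III-1×III-2: ff|Ff|FF
⇒ F over [I-1,I-2,II-1,II-2,II-3,III-1,III-2,III-3,IV-1,IV-2,IV-3]: 594 consistent
K/I-1 aff ·: Kk|KK
K/I-2 un ·: kk
K/II-1 ? I-1×I-2: kk|Kk
K/II-2 ? ·: kk|Kk|KK
K/II-3 ? I-1×I-2: kk|Kk
K/III-1 ? II-2×II-1: kk|Kk|KK
K/III-2 ? ·: kk|Kk|KK
K/III-3 aff II-2×II-1: Kk|KK
K/IV-1 ? III-1×III-2: kk|Kk|KK
K/IV-2 ? III-1×III-2: kk|Kk|KK
K/IV-3 aff III-1×III-2: Kk|KK
⇒ K over [I-1,I-2,II-1,II-2,II-3,III-1,III-2,III-3,IV-1,IV-2,IV-3]: 745 consistent

III-3 ∈ {Ff KK, Ff Kk, ff KK, ff Kk}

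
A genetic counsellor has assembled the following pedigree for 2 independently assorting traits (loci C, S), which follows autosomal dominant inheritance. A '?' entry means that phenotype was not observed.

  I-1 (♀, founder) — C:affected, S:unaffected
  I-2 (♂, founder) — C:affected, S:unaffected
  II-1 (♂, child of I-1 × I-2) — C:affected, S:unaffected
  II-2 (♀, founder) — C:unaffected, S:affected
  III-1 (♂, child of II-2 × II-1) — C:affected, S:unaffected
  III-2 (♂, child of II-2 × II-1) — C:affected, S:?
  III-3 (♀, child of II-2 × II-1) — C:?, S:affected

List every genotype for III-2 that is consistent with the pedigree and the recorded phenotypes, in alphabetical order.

C/I-1 aff ·: Cc|CC
C/I-2 aff ·: Cc|CC
C/II-1 aff I-1×I-2: Cc|CC
C/II-2 un ·: cc
C/III-1 aff II-2×II-1: Cc
C/III-2 aff II-2×II-1: Cc
C/III-3 ? II-2×II-1: cc|Cc
⇒ C over [I-1,I-2,II-1,II-2,III-1,III-2,III-3]: 10 consistent
S/I-1 un ·: ss
S/I-2 un ·: ss
S/II-1 un I-1×I-2: ss
S/II-2 aff ·: Ss
S/III-1 un II-2×II-1: ss
S/III-2 ? II-2×II-1: ss|Ss
S/III-3 aff II-2×II-1: Ss
⇒ S over [I-1,I-2,II-1,II-2,III-1,III-2,III-3]: 2 consistent

III-2 ∈ {Cc Ss, Cc ss}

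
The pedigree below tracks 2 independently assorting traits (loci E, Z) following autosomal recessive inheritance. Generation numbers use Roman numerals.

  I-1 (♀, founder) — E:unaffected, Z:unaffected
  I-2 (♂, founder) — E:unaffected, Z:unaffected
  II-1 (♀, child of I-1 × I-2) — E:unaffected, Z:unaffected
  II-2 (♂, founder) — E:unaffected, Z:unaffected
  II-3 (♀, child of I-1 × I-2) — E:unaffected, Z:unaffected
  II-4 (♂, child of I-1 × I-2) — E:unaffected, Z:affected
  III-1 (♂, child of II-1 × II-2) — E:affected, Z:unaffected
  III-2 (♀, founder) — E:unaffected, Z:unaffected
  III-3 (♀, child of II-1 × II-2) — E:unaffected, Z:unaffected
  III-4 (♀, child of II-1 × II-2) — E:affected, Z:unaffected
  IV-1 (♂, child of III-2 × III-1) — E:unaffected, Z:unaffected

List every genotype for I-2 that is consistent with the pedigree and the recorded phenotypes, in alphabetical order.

I-2 ∈ {EE Zz, Ee Zz}

E/I-1 un ·: EE|Ee
E/I-2 un ·: EE|Ee
E/II-1 un I-1×I-2: Ee
E/II-2 un ·: Ee
E/II-3 un I-1×I-2: EE|Ee
E/II-4 un I-1×I-2: EE|Ee
E/III-1 aff II-1×II-2: ee
E/III-2 un ·: EE|Ee
E/III-3 un II-1×II-2: EE|Ee
E/III-4 aff II-1×II-2: ee
E/IV-1 un III-2×III-1: Ee
⇒ E over [I-1,I-2,II-1,II-2,II-3,II-4,III-1,III-2,III-3,III-4,IV-1]: 48 consistent
Z/I-1 un ·: Zz
Z/I-2 un ·: Zz
Z/II-1 un I-1×I-2: ZZ|Zz
Z/II-2 un ·: ZZ|Zz
Z/II-3 un I-1×I-2: ZZ|Zz
Z/II-4 aff I-1×I-2: zz
Z/III-1 un II-1×II-2: ZZ|Zz
Z/III-2 un ·: ZZ|Zz
Z/III-3 un II-1×II-2: ZZ|Zz
Z/III-4 un II-1×II-2: ZZ|Zz
Z/IV-1 un III-2×III-1: ZZ|Zz
⇒ Z over [I-1,I-2,II-1,II-2,II-3,II-4,III-1,III-2,III-3,III-4,IV-1]: 174 consistent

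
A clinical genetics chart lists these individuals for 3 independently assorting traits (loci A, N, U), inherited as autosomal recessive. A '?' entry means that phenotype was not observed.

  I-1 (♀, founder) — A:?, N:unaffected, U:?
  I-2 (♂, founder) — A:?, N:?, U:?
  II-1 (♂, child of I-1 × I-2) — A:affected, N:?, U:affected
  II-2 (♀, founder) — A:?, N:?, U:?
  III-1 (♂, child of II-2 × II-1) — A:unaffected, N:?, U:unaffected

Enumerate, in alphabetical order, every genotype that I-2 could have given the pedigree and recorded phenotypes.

A/I-1 ? ·: Aa|aa
A/I-2 ? ·: Aa|aa
A/II-1 aff I-1×I-2: aa
A/II-2 ? ·: AA|Aa
A/III-1 un II-2×II-1: Aa
⇒ A over [I-1,I-2,II-1,II-2,III-1]: 8 consistent
N/I-1 un ·: NN|Nn
N/I-2 ? ·: NN|Nn|nn
N/II-1 ? I-1×I-2: NN|Nn|nn
N/II-2 ? ·: NN|Nn|nn
N/III-1 ? II-2×II-1: NN|Nn|nn
⇒ N over [I-1,I-2,II-1,II-2,III-1]: 59 consistent
U/I-1 ? ·: Uu|uu
U/I-2 ? ·: Uu|uu
U/II-1 aff I-1×I-2: uu
U/II-2 ? ·: UU|Uu
U/III-1 un II-2×II-1: Uu
⇒ U over [I-1,I-2,II-1,II-2,III-1]: 8 consistent

I-2 ∈ {Aa NN Uu, Aa NN uu, Aa Nn Uu, Aa Nn uu, Aa nn Uu, Aa nn uu, aa NN Uu, aa NN uu, aa Nn Uu, aa Nn uu, aa nn Uu, aa nn uu}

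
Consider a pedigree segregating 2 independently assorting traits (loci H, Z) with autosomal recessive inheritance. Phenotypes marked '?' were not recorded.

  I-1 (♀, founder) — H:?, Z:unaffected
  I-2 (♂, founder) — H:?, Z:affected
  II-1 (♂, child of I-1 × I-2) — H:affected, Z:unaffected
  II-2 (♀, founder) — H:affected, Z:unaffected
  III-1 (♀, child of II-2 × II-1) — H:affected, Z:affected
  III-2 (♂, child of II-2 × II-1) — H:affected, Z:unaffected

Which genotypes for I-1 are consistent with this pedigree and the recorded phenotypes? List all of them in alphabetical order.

H/I-1 ? ·: Hh|hh
H/I-2 ? ·: Hh|hh
H/II-1 aff I-1×I-2: hh
H/II-2 aff ·: hh
H/III-1 aff II-2×II-1: hh
H/III-2 aff II-2×II-1: hh
⇒ H over [I-1,I-2,II-1,II-2,III-1,III-2]: 4 consistent
Z/I-1 un ·: ZZ|Zz
Z/I-2 aff ·: zz
Z/II-1 un I-1×I-2: Zz
Z/II-2 un ·: Zz
Z/III-1 aff II-2×II-1: zz
Z/III-2 un II-2×II-1: ZZ|Zz
⇒ Z over [I-1,I-2,II-1,II-2,III-1,III-2]: 4 consistent

I-1 ∈ {Hh ZZ, Hh Zz, hh ZZ, hh Zz}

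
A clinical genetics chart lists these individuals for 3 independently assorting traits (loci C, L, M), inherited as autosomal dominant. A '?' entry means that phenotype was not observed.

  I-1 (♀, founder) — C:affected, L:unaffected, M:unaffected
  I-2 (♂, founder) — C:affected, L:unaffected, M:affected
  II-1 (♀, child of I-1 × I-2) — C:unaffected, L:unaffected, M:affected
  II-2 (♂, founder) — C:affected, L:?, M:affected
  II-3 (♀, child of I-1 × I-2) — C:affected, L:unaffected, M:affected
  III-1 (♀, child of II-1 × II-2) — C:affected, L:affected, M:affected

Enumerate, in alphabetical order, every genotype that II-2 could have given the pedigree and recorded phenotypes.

C/I-1 aff ·: Cc
C/I-2 aff ·: Cc
C/II-1 un I-1×I-2: cc
C/II-2 aff ·: Cc|CC
C/II-3 aff I-1×I-2: Cc|CC
C/III-1 aff II-1×II-2: Cc
⇒ C over [I-1,I-2,II-1,II-2,II-3,III-1]: 4 consistent
L/I-1 un ·: ll
L/I-2 un ·: ll
L/II-1 un I-1×I-2: ll
L/II-2 ? ·: Ll|LL
L/II-3 un I-1×I-2: ll
L/III-1 aff II-1×II-2: Ll
⇒ L over [I-1,I-2,II-1,II-2,II-3,III-1]: 2 consistent
M/I-1 un ·: mm
M/I-2 aff ·: Mm|MM
M/II-1 aff I-1×I-2: Mm
M/II-2 aff ·: Mm|MM
M/II-3 aff I-1×I-2: Mm
M/III-1 aff II-1×II-2: Mm|MM
⇒ M over [I-1,I-2,II-1,II-2,II-3,III-1]: 8 consistent

II-2 ∈ {CC LL MM, CC LL Mm, CC Ll MM, CC Ll Mm, Cc LL MM, Cc LL Mm, Cc Ll MM, Cc Ll Mm}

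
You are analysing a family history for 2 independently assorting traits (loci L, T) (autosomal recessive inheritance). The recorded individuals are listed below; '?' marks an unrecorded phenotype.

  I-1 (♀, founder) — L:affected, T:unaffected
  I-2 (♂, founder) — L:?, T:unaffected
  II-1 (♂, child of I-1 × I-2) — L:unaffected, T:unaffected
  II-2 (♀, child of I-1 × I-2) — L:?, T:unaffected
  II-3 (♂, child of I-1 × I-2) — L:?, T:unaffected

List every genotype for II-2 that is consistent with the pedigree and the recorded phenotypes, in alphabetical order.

II-2 ∈ {Ll TT, Ll Tt, ll TT, ll Tt}

L/I-1 aff ·: ll
L/I-2 ? ·: LL|Ll
L/II-1 un I-1×I-2: Ll
L/II-2 ? I-1×I-2: Ll|ll
L/II-3 ? I-1×I-2: Ll|ll
⇒ L over [I-1,I-2,II-1,II-2,II-3]: 5 consistent
T/I-1 un ·: TT|Tt
T/I-2 un ·: TT|Tt
T/II-1 un I-1×I-2: TT|Tt
T/II-2 un I-1×I-2: TT|Tt
T/II-3 un I-1×I-2: TT|Tt
⇒ T over [I-1,I-2,II-1,II-2,II-3]: 25 consistent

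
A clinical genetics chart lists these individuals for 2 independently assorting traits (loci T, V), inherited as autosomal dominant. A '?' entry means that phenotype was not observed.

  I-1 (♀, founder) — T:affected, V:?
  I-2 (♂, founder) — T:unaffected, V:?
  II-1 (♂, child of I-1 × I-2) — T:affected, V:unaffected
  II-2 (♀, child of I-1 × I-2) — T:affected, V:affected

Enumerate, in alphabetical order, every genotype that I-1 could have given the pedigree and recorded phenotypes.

I-1 ∈ {TT Vv, TT vv, Tt Vv, Tt vv}

T/I-1 aff ·: Tt|TT
T/I-2 un ·: tt
T/II-1 aff I-1×I-2: Tt
T/II-2 aff I-1×I-2: Tt
⇒ T over [I-1,I-2,II-1,II-2]: 2 consistent
V/I-1 ? ·: vv|Vv
V/I-2 ? ·: vv|Vv
V/II-1 un I-1×I-2: vv
V/II-2 aff I-1×I-2: Vv|VV
⇒ V over [I-1,I-2,II-1,II-2]: 4 consistent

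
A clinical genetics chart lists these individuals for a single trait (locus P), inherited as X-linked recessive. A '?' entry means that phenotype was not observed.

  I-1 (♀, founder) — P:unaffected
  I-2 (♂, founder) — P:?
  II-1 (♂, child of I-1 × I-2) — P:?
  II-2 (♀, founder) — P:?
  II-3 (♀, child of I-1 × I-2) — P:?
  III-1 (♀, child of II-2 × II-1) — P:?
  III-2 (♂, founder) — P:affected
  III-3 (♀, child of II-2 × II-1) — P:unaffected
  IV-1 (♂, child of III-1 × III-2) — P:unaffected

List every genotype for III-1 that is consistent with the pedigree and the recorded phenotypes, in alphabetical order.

III-1 ∈ {X^PX^P, X^PX^p}

P/I-1 un ·: X^PX^P|X^PX^p
P/I-2 ? ·: X^PY|X^pY
P/II-1 ? I-1×I-2: X^PY|X^pY
P/II-2 ? ·: X^PX^P|X^PX^p|X^pX^p
P/II-3 ? I-1×I-2: X^PX^P|X^PX^p|X^pX^p
P/III-1 ? II-2×II-1: X^PX^P|X^PX^p
P/III-2 aff ·: X^pY
P/III-3 un II-2×II-1: X^PX^P|X^PX^p
P/IV-1 un III-1×III-2: X^PY
⇒ P over [I-1,I-2,II-1,II-2,II-3,III-1,III-2,III-3,IV-1]: 44 consistent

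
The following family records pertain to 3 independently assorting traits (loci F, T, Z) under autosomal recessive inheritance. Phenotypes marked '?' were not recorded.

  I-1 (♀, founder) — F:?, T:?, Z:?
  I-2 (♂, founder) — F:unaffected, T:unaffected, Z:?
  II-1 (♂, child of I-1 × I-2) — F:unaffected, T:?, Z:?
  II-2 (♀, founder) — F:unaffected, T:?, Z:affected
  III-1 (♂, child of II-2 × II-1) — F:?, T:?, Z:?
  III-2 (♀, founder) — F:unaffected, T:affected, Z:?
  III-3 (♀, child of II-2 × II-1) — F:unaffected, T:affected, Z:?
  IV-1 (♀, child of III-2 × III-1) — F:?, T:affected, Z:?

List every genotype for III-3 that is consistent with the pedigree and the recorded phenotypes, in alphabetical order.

III-3 ∈ {FF tt Zz, FF tt zz, Ff tt Zz, Ff tt zz}

F/I-1 ? ·: FF|Ff|ff
F/I-2 un ·: FF|Ff
F/II-1 un I-1×I-2: FF|Ff
F/II-2 un ·: FF|Ff
F/III-1 ? II-2×II-1: FF|Ff|ff
F/III-2 un ·: FF|Ff
F/III-3 un II-2×II-1: FF|Ff
F/IV-1 ? III-2×III-1: FF|Ff|ff
⇒ F over [I-1,I-2,II-1,II-2,III-1,III-2,III-3,IV-1]: 266 consistent
T/I-1 ? ·: TT|Tt|tt
T/I-2 un ·: TT|Tt
T/II-1 ? I-1×I-2: Tt|tt
T/II-2 ? ·: Tt|tt
T/III-1 ? II-2×II-1: Tt|tt
T/III-2 aff ·: tt
T/III-3 aff II-2×II-1: tt
T/IV-1 aff III-2×III-1: tt
⇒ T over [I-1,I-2,II-1,II-2,III-1,III-2,III-3,IV-1]: 26 consistent
Z/I-1 ? ·: ZZ|Zz|zz
Z/I-2 ? ·: ZZ|Zz|zz
Z/II-1 ? I-1×I-2: ZZ|Zz|zz
Z/II-2 aff ·: zz
Z/III-1 ? II-2×II-1: Zz|zz
Z/III-2 ? ·: ZZ|Zz|zz
Z/III-3 ? II-2×II-1: Zz|zz
Z/IV-1 ? III-2×III-1: ZZ|Zz|zz
⇒ Z over [I-1,I-2,II-1,II-2,III-1,III-2,III-3,IV-1]: 198 consistent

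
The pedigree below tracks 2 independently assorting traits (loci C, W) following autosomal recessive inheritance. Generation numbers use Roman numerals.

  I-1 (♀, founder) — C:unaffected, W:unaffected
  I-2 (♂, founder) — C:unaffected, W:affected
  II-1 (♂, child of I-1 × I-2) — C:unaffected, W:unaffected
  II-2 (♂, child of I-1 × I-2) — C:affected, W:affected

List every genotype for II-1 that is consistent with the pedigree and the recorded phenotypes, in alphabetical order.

II-1 ∈ {CC Ww, Cc Ww}

C/I-1 un ·: Cc
C/I-2 un ·: Cc
C/II-1 un I-1×I-2: CC|Cc
C/II-2 aff I-1×I-2: cc
⇒ C over [I-1,I-2,II-1,II-2]: 2 consistent
W/I-1 un ·: Ww
W/I-2 aff ·: ww
W/II-1 un I-1×I-2: Ww
W/II-2 aff I-1×I-2: ww
⇒ W over [I-1,I-2,II-1,II-2]: 1 consistent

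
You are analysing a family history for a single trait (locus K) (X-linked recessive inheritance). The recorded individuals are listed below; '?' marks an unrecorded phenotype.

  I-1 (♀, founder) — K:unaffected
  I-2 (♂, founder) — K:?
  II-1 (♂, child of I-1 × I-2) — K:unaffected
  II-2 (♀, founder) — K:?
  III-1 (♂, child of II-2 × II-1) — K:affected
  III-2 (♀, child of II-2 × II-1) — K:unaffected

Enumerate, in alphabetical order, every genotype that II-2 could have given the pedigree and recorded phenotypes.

II-2 ∈ {X^KX^k, X^kX^k}

K/I-1 un ·: X^KX^K|X^KX^k
K/I-2 ? ·: X^KY|X^kY
K/II-1 un I-1×I-2: X^KY
K/II-2 ? ·: X^KX^k|X^kX^k
K/III-1 aff II-2×II-1: X^kY
K/III-2 un II-2×II-1: X^KX^K|X^KX^k
⇒ K over [I-1,I-2,II-1,II-2,III-1,III-2]: 12 consistent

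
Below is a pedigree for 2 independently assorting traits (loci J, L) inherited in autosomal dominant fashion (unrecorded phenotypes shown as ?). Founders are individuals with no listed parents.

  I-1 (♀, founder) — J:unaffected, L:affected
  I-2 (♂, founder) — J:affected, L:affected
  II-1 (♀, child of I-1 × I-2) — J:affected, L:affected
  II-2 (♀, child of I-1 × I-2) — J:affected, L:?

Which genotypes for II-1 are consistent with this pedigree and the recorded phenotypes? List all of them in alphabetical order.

II-1 ∈ {Jj LL, Jj Ll}

J/I-1 un ·: jj
J/I-2 aff ·: Jj|JJ
J/II-1 aff I-1×I-2: Jj
J/II-2 aff I-1×I-2: Jj
⇒ J over [I-1,I-2,II-1,II-2]: 2 consistent
L/I-1 aff ·: Ll|LL
L/I-2 aff ·: Ll|LL
L/II-1 aff I-1×I-2: Ll|LL
L/II-2 ? I-1×I-2: ll|Ll|LL
⇒ L over [I-1,I-2,II-1,II-2]: 15 consistent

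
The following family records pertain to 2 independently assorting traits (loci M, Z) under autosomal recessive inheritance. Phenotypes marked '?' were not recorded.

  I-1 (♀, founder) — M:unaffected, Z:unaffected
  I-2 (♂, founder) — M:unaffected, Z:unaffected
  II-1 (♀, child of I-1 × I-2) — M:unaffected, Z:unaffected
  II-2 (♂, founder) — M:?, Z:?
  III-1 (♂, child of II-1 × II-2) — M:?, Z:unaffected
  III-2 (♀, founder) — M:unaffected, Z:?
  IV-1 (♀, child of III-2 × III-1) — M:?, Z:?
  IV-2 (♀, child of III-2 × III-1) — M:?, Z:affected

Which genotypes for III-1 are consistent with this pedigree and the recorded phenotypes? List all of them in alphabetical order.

M/I-1 un ·: MM|Mm
M/I-2 un ·: MM|Mm
M/II-1 un I-1×I-2: MM|Mm
M/II-2 ? ·: MM|Mm|mm
M/III-1 ? II-1×II-2: MM|Mm|mm
M/III-2 un ·: MM|Mm
M/IV-1 ? III-2×III-1: MM|Mm|mm
M/IV-2 ? III-2×III-1: MM|Mm|mm
⇒ M over [I-1,I-2,II-1,II-2,III-1,III-2,IV-1,IV-2]: 321 consistent
Z/I-1 un ·: ZZ|Zz
Z/I-2 un ·: ZZ|Zz
Z/II-1 un I-1×I-2: ZZ|Zz
Z/II-2 ? ·: ZZ|Zz|zz
Z/III-1 un II-1×II-2: Zz
Z/III-2 ? ·: Zz|zz
Z/IV-1 ? III-2×III-1: ZZ|Zz|zz
Z/IV-2 aff III-2×III-1: zz
⇒ Z over [I-1,I-2,II-1,II-2,III-1,III-2,IV-1,IV-2]: 85 consistent

III-1 ∈ {MM Zz, Mm Zz, mm Zz}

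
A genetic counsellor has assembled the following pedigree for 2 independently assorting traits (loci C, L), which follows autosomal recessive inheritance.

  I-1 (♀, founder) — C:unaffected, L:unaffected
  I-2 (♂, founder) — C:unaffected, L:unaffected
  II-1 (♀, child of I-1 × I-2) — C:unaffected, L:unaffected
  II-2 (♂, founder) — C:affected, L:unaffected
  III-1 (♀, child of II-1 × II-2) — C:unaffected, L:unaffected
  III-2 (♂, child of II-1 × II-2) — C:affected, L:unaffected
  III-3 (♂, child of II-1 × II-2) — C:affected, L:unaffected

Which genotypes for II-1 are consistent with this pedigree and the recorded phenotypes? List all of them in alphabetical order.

II-1 ∈ {Cc LL, Cc Ll}

C/I-1 un ·: CC|Cc
C/I-2 un ·: CC|Cc
C/II-1 un I-1×I-2: Cc
C/II-2 aff ·: cc
C/III-1 un II-1×II-2: Cc
C/III-2 aff II-1×II-2: cc
C/III-3 aff II-1×II-2: cc
⇒ C over [I-1,I-2,II-1,II-2,III-1,III-2,III-3]: 3 consistent
L/I-1 un ·: LL|Ll
L/I-2 un ·: LL|Ll
L/II-1 un I-1×I-2: LL|Ll
L/II-2 un ·: LL|Ll
L/III-1 un II-1×II-2: LL|Ll
L/III-2 un II-1×II-2: LL|Ll
L/III-3 un II-1×II-2: LL|Ll
⇒ L over [I-1,I-2,II-1,II-2,III-1,III-2,III-3]: 84 consistent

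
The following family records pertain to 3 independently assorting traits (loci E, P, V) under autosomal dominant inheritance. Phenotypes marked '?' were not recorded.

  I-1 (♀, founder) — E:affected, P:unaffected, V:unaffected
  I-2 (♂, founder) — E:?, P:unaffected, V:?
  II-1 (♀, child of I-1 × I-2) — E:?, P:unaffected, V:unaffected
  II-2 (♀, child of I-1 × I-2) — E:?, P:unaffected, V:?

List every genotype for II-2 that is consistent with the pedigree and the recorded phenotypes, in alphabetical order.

E/I-1 aff ·: Ee|EE
E/I-2 ? ·: ee|Ee|EE
E/II-1 ? I-1×I-2: ee|Ee|EE
E/II-2 ? I-1×I-2: ee|Ee|EE
⇒ E over [I-1,I-2,II-1,II-2]: 23 consistent
P/I-1 un ·: pp
P/I-2 un ·: pp
P/II-1 un I-1×I-2: pp
P/II-2 un I-1×I-2: pp
⇒ P over [I-1,I-2,II-1,II-2]: 1 consistent
V/I-1 un ·: vv
V/I-2 ? ·: vv|Vv
V/II-1 un I-1×I-2: vv
V/II-2 ? I-1×I-2: vv|Vv
⇒ V over [I-1,I-2,II-1,II-2]: 3 consistent

II-2 ∈ {EE pp Vv, EE pp vv, Ee pp Vv, Ee pp vv, ee pp Vv, ee pp vv}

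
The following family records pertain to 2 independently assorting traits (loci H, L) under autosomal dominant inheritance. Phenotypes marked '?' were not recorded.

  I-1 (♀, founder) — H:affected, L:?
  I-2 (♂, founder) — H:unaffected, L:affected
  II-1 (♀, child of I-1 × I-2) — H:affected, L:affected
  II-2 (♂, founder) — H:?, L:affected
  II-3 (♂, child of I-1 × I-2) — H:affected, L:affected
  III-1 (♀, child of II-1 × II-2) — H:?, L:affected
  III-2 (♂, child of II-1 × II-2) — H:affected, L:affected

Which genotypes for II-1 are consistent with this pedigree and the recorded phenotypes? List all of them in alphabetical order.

H/I-1 aff ·: Hh|HH
H/I-2 un ·: hh
H/II-1 aff I-1×I-2: Hh
H/II-2 ? ·: hh|Hh|HH
H/II-3 aff I-1×I-2: Hh
H/III-1 ? II-1×II-2: hh|Hh|HH
H/III-2 aff II-1×II-2: Hh|HH
⇒ H over [I-1,I-2,II-1,II-2,II-3,III-1,III-2]: 24 consistent
L/I-1 ? ·: ll|Ll|LL
L/I-2 aff ·: Ll|LL
L/II-1 aff I-1×I-2: Ll|LL
L/II-2 aff ·: Ll|LL
L/II-3 aff I-1×I-2: Ll|LL
L/III-1 aff II-1×II-2: Ll|LL
L/III-2 aff II-1×II-2: Ll|LL
⇒ L over [I-1,I-2,II-1,II-2,II-3,III-1,III-2]: 99 consistent

II-1 ∈ {Hh LL, Hh Ll}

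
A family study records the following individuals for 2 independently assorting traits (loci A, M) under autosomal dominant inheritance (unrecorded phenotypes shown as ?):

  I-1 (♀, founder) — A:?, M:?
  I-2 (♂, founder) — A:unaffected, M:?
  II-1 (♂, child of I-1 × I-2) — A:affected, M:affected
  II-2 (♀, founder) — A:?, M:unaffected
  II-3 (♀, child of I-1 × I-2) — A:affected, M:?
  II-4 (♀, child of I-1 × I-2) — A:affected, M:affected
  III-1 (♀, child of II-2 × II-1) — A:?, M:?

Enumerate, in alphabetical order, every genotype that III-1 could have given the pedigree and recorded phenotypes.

III-1 ∈ {AA Mm, AA mm, Aa Mm, Aa mm, aa Mm, aa mm}

A/I-1 ? ·: Aa|AA
A/I-2 un ·: aa
A/II-1 aff I-1×I-2: Aa
A/II-2 ? ·: aa|Aa|AA
A/II-3 aff I-1×I-2: Aa
A/II-4 aff I-1×I-2: Aa
A/III-1 ? II-2×II-1: aa|Aa|AA
⇒ A over [I-1,I-2,II-1,II-2,II-3,II-4,III-1]: 14 consistent
M/I-1 ? ·: mm|Mm|MM
M/I-2 ? ·: mm|Mm|MM
M/II-1 aff I-1×I-2: Mm|MM
M/II-2 un ·: mm
M/II-3 ? I-1×I-2: mm|Mm|MM
M/II-4 aff I-1×I-2: Mm|MM
M/III-1 ? II-2×II-1: mm|Mm
⇒ M over [I-1,I-2,II-1,II-2,II-3,II-4,III-1]: 55 consistent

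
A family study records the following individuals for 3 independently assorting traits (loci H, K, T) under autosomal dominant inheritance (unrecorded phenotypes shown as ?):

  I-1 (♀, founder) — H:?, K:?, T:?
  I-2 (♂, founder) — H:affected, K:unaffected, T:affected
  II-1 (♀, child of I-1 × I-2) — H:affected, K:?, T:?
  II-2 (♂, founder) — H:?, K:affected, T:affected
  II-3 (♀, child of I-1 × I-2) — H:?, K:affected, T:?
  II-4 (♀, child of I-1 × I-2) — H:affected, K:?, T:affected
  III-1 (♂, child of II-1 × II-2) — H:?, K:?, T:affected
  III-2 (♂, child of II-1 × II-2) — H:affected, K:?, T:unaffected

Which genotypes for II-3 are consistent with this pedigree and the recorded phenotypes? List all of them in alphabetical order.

II-3 ∈ {HH Kk TT, HH Kk Tt, HH Kk tt, Hh Kk TT, Hh Kk Tt, Hh Kk tt, hh Kk TT, hh Kk Tt, hh Kk tt}

H/I-1 ? ·: hh|Hh|HH
H/I-2 aff ·: Hh|HH
H/II-1 aff I-1×I-2: Hh|HH
H/II-2 ? ·: hh|Hh|HH
H/II-3 ? I-1×I-2: hh|Hh|HH
H/II-4 aff I-1×I-2: Hh|HH
H/III-1 ? II-1×II-2: hh|Hh|HH
H/III-2 aff II-1×II-2: Hh|HH
⇒ H over [I-1,I-2,II-1,II-2,II-3,II-4,III-1,III-2]: 294 consistent
K/I-1 ? ·: Kk|KK
K/I-2 un ·: kk
K/II-1 ? I-1×I-2: kk|Kk
K/II-2 aff ·: Kk|KK
K/II-3 aff I-1×I-2: Kk
K/II-4 ? I-1×I-2: kk|Kk
K/III-1 ? II-1×II-2: kk|Kk|KK
K/III-2 ? II-1×II-2: kk|Kk|KK
⇒ K over [I-1,I-2,II-1,II-2,II-3,II-4,III-1,III-2]: 49 consistent
T/I-1 ? ·: tt|Tt|TT
T/I-2 aff ·: Tt|TT
T/II-1 ? I-1×I-2: tt|Tt
T/II-2 aff ·: Tt
T/II-3 ? I-1×I-2: tt|Tt|TT
T/II-4 aff I-1×I-2: Tt|TT
T/III-1 aff II-1×II-2: Tt|TT
T/III-2 un II-1×II-2: tt
⇒ T over [I-1,I-2,II-1,II-2,II-3,II-4,III-1,III-2]: 42 consistent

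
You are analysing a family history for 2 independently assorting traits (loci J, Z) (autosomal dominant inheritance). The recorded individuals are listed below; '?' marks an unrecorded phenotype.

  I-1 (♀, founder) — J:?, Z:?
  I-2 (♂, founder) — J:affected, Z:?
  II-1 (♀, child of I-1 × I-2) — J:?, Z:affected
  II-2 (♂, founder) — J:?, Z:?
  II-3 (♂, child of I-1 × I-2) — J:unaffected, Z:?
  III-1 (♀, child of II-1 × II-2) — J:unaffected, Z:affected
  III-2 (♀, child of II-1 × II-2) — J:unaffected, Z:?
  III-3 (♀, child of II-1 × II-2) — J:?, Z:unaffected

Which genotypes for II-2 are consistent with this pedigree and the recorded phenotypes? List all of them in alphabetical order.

II-2 ∈ {Jj Zz, Jj zz, jj Zz, jj zz}

J/I-1 ? ·: jj|Jj
J/I-2 aff ·: Jj
J/II-1 ? I-1×I-2: jj|Jj
J/II-2 ? ·: jj|Jj
J/II-3 un I-1×I-2: jj
J/III-1 un II-1×II-2: jj
J/III-2 un II-1×II-2: jj
J/III-3 ? II-1×II-2: jj|Jj|JJ
⇒ J over [I-1,I-2,II-1,II-2,II-3,III-1,III-2,III-3]: 16 consistent
Z/I-1 ? ·: zz|Zz|ZZ
Z/I-2 ? ·: zz|Zz|ZZ
Z/II-1 aff I-1×I-2: Zz
Z/II-2 ? ·: zz|Zz
Z/II-3 ? I-1×I-2: zz|Zz|ZZ
Z/III-1 aff II-1×II-2: Zz|ZZ
Z/III-2 ? II-1×II-2: zz|Zz|ZZ
Z/III-3 un II-1×II-2: zz
⇒ Z over [I-1,I-2,II-1,II-2,II-3,III-1,III-2,III-3]: 104 consistent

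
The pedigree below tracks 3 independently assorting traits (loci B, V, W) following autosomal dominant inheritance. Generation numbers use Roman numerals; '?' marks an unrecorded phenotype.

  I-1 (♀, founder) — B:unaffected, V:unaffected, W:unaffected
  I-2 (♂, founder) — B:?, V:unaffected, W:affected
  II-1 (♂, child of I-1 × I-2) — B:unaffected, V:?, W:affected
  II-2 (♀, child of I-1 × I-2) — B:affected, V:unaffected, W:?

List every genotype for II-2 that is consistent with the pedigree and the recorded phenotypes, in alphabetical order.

II-2 ∈ {Bb vv Ww, Bb vv ww}

B/I-1 un ·: bb
B/I-2 ? ·: Bb
B/II-1 un I-1×I-2: bb
B/II-2 aff I-1×I-2: Bb
⇒ B over [I-1,I-2,II-1,II-2]: 1 consistent
V/I-1 un ·: vv
V/I-2 un ·: vv
V/II-1 ? I-1×I-2: vv
V/II-2 un I-1×I-2: vv
⇒ V over [I-1,I-2,II-1,II-2]: 1 consistent
W/I-1 un ·: ww
W/I-2 aff ·: Ww|WW
W/II-1 aff I-1×I-2: Ww
W/II-2 ? I-1×I-2: ww|Ww
⇒ W over [I-1,I-2,II-1,II-2]: 3 consistent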